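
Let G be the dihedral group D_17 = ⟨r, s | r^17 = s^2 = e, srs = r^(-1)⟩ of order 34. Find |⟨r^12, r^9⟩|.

17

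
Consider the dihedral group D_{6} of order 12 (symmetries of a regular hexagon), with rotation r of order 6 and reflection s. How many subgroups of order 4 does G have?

3

|G| = 12 and 4 | 12, so subgroups of order 4 are possible by Lagrange.
The subgroups of order 4 are: {e, r^3, r^2s, r^5s}; {e, r^3, s, r^3s}; {e, r^3, rs, r^4s}.
So G has 3 subgroups of order 4.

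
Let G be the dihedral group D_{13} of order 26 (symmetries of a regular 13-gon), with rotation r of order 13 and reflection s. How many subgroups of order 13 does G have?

|G| = 26 and 13 | 26, so subgroups of order 13 are possible by Lagrange.
The subgroups of order 13 are: {e, r, r^2, r^3, r^4, r^5, r^6, r^7, r^8, r^9, r^10, r^11, r^12}.
So G has 1 subgroup of order 13.

1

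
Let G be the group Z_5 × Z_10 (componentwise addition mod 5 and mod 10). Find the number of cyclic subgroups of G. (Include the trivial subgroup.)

Group the elements of G by the cyclic subgroup they generate; each cyclic subgroup of order d accounts for φ(d) elements.
Cyclic subgroups by order — order 1: 1; order 2: 1; order 5: 6; order 10: 6.
Total: 14.

14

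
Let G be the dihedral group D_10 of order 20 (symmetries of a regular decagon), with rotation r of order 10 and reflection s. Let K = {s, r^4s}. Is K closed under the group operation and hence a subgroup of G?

No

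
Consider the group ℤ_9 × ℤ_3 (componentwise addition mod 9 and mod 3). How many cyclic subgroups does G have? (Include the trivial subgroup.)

Each element a generates a cyclic subgroup ⟨a⟩; distinct elements may generate the same one (a cyclic group of order d has φ(d) generators).
Cyclic subgroups by order — order 1: 1; order 3: 4; order 9: 3.
Total: 8.

8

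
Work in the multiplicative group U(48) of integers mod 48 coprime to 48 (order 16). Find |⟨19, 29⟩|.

8

|⟨19⟩| = 4 and |⟨29⟩| = 4, so |H| is a multiple of lcm(4, 4) = 4 and divides |G| = 16.
Closing under the operation: H = {1, 5, 19, 23, 25, 29, 43, 47}, so |H| = 8.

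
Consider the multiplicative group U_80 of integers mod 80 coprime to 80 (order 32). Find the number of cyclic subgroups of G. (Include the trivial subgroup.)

Group the elements of G by the cyclic subgroup they generate; each cyclic subgroup of order d accounts for φ(d) elements.
Cyclic subgroups by order — order 1: 1; order 2: 7; order 4: 12.
Total: 20.

20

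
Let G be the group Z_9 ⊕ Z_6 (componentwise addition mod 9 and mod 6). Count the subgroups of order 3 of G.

|G| = 54 and 3 | 54, so subgroups of order 3 are possible by Lagrange.
The subgroups of order 3 are: {(0,0), (0,2), (0,4)}; {(0,0), (3,0), (6,0)}; {(0,0), (3,2), (6,4)}; {(0,0), (3,4), (6,2)}.
So G has 4 subgroups of order 3.

4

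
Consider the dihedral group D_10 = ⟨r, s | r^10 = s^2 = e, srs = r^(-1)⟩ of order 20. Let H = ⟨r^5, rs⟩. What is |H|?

|⟨r^5⟩| = 2 and |⟨rs⟩| = 2, so |H| is a multiple of lcm(2, 2) = 2 and divides |G| = 20.
Closing under the operation: H = {e, r^5, rs, r^6s}, so |H| = 4.

4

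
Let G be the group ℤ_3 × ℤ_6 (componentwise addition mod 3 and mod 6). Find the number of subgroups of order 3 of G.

4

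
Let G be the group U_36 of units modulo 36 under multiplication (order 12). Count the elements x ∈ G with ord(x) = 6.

6

The elements of order 6 are: 5, 7, 11, 23, 29, 31.
That's 6.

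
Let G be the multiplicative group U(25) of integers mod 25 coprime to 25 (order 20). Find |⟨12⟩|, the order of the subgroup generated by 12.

Compute successive powers of 12 mod 25: 12, 19, 3, 11, 7, 9, 8, 21, …; 12^20 ≡ 1 (mod 25).
So |⟨12⟩| = 20.

20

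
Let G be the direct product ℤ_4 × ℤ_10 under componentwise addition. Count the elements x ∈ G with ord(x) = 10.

An element (a,b) has order lcm(ord(a), ord(b)); count pairs with lcm equal to 10.
Enumerating gives 12 such elements.

12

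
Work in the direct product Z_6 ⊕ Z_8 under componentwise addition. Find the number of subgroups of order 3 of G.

1

|G| = 48 and 3 | 48, so subgroups of order 3 are possible by Lagrange.
The subgroups of order 3 are: {(0,0), (2,0), (4,0)}.
So G has 1 subgroup of order 3.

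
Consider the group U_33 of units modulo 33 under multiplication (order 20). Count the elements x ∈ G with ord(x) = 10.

Enumerating element orders in G gives 12 elements of order 10.

12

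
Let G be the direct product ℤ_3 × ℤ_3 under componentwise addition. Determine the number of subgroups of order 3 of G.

|G| = 9 and 3 | 9, so subgroups of order 3 are possible by Lagrange.
The subgroups of order 3 are: {(0,0), (0,1), (0,2)}; {(0,0), (1,0), (2,0)}; {(0,0), (1,1), (2,2)}; {(0,0), (1,2), (2,1)}.
So G has 4 subgroups of order 3.

4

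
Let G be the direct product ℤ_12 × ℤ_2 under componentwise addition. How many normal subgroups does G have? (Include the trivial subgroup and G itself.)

16

G is abelian, so every subgroup is normal.
G has 16 subgroups in total, hence 16 normal subgroups.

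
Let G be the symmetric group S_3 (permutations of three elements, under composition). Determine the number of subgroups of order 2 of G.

3

|G| = 6 and 2 | 6, so subgroups of order 2 are possible by Lagrange.
The subgroups of order 2 are: {e, (1 2)}; {e, (1 3)}; {e, (2 3)}.
So G has 3 subgroups of order 2.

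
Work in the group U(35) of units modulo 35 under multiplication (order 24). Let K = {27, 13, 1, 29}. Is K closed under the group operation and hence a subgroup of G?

Yes

|K| = 4 divides |G| = 24, consistent with Lagrange.
K contains the identity, every element's inverse is in K, and K is closed under ·: it is a subgroup.
In fact K = ⟨27⟩.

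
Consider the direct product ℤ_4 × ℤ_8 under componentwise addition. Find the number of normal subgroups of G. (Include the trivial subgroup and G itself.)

G is abelian, so every subgroup is normal.
G has 22 subgroups in total, hence 22 normal subgroups.

22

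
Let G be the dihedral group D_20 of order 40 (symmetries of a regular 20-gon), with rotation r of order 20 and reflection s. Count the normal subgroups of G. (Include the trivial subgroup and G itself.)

9

G has 48 subgroups. Checking conjugation-invariance by order — order 1: 1/1 normal; order 2: 1/21 normal; order 4: 1/11 normal; order 5: 1/1 normal; order 8: 0/5 normal; order 10: 1/5 normal; order 20: 3/3 normal; order 40: 1/1 normal.
Total normal subgroups: 9.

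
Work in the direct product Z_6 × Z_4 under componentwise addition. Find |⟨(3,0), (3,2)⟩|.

4

|⟨(3,0)⟩| = 2 and |⟨(3,2)⟩| = 2, so |H| is a multiple of lcm(2, 2) = 2 and divides |G| = 24.
Closing under the operation: H = {(0,0), (0,2), (3,0), (3,2)}, so |H| = 4.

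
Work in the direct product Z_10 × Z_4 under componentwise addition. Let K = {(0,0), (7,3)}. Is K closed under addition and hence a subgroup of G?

No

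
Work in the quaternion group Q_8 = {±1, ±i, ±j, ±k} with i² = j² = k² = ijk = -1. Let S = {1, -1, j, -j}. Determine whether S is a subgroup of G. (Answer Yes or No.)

Yes

|S| = 4 divides |G| = 8, consistent with Lagrange.
S contains the identity, every element's inverse is in S, and S is closed under ·: it is a subgroup.
In fact S = ⟨j⟩.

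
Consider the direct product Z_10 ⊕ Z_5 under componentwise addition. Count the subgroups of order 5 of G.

6

|G| = 50 and 5 | 50, so subgroups of order 5 are possible by Lagrange.
The subgroups of order 5 are: {(0,0), (0,1), (0,2), (0,3), (0,4)}; {(0,0), (2,0), (4,0), (6,0), (8,0)}; {(0,0), (2,1), (4,2), (6,3), (8,4)}; {(0,0), (2,2), (4,4), (6,1), (8,3)}; … (6 in all).
So G has 6 subgroups of order 5.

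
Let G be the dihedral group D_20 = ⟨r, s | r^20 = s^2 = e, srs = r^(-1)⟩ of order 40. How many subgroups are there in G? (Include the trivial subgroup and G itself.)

48

|G| = 40, so by Lagrange every subgroup order divides 40. Divisors: 1, 2, 4, 5, 8, 10, 20, 40.
Subgroups by order — order 1: 1; order 2: 21; order 4: 11; order 5: 1; order 8: 5; order 10: 5; order 20: 3; order 40: 1.
Total: 1 + 21 + 11 + 1 + 5 + 5 + 3 + 1 = 48.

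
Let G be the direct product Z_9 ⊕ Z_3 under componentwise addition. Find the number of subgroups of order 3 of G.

|G| = 27 and 3 | 27, so subgroups of order 3 are possible by Lagrange.
The subgroups of order 3 are: {(0,0), (0,1), (0,2)}; {(0,0), (3,0), (6,0)}; {(0,0), (3,1), (6,2)}; {(0,0), (3,2), (6,1)}.
So G has 4 subgroups of order 3.

4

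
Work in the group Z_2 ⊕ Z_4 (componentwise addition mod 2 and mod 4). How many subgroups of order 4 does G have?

3

|G| = 8 and 4 | 8, so subgroups of order 4 are possible by Lagrange.
The subgroups of order 4 are: {(0,0), (0,1), (0,2), (0,3)}; {(0,0), (0,2), (1,0), (1,2)}; {(0,0), (0,2), (1,1), (1,3)}.
So G has 3 subgroups of order 4.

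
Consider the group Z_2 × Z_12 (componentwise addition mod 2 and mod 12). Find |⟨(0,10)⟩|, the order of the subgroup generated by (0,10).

The order of (0,10) in Z_2 × Z_12 is lcm(ord(0) in Z_2, ord(10) in Z_12).
ord(0) = 1 and ord(10) = 6, so |⟨(0,10)⟩| = lcm(1, 6) = 6.

6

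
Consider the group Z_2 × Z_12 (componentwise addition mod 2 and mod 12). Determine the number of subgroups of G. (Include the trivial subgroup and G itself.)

16

|G| = 24, so by Lagrange every subgroup order divides 24. Divisors: 1, 2, 3, 4, 6, 8, 12, 24.
Subgroups by order — order 1: 1; order 2: 3; order 3: 1; order 4: 3; order 6: 3; order 8: 1; order 12: 3; order 24: 1.
Total: 1 + 3 + 1 + 3 + 3 + 1 + 3 + 1 = 16.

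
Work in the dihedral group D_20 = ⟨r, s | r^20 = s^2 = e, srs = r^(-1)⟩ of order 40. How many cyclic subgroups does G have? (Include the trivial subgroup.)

A cyclic subgroup of order d is generated by each of its φ(d) elements of order d, so the cyclic subgroups of order d number (#elements of order d)/φ(d).
Cyclic subgroups by order — order 1: 1; order 2: 21; order 4: 1; order 5: 1; order 10: 1; order 20: 1.
Total: 26.

26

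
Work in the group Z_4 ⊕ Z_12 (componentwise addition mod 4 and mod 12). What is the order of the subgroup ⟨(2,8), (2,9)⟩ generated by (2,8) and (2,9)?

24

|⟨(2,8)⟩| = 6 and |⟨(2,9)⟩| = 4, so |H| is a multiple of lcm(6, 4) = 12 and divides |G| = 48.
Closing under the operation: H = {(0,0), (0,1), (0,2), (0,3), (0,4), (0,5), (0,6), (0,7), (0,8), (0,9), (0,10), (0,11), (2,0), (2,1), (2,2), (2,3), (2,4), (2,5), (2,6), (2,7), (2,8), (2,9), (2,10), (2,11)}, so |H| = 24.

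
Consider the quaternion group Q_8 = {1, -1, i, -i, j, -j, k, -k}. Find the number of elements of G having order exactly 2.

1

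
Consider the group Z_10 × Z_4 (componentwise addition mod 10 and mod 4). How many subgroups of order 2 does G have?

|G| = 40 and 2 | 40, so subgroups of order 2 are possible by Lagrange.
The subgroups of order 2 are: {(0,0), (0,2)}; {(0,0), (5,0)}; {(0,0), (5,2)}.
So G has 3 subgroups of order 2.

3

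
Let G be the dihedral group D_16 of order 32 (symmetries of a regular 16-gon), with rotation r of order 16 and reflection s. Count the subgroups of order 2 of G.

|G| = 32 and 2 | 32, so subgroups of order 2 are possible by Lagrange.
The subgroups of order 2 are: {e, r^10s}; {e, r^11s}; {e, r^12s}; {e, r^13s}; … (17 in all).
So G has 17 subgroups of order 2.

17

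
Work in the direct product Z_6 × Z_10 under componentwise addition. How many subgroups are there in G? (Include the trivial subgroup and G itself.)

|G| = 60, so by Lagrange every subgroup order divides 60. Divisors: 1, 2, 3, 4, 5, 6, 10, 12, 15, 20, 30, 60.
Subgroups by order — order 1: 1; order 2: 3; order 3: 1; order 4: 1; order 5: 1; order 6: 3; order 10: 3; order 12: 1; order 15: 1; order 20: 1; order 30: 3; order 60: 1.
Total: 1 + 3 + 1 + 1 + 1 + 3 + 3 + 1 + 1 + 1 + 3 + 1 = 20.

20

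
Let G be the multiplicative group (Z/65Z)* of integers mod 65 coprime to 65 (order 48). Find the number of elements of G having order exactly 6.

The elements of order 6 are: 4, 9, 29, 36, 49, 56.
That's 6.

6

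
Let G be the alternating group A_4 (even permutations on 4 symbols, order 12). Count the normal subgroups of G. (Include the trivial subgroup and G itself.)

3

G has 10 subgroups. Checking conjugation-invariance by order — order 1: 1/1 normal; order 2: 0/3 normal; order 3: 0/4 normal; order 4: 1/1 normal; order 12: 1/1 normal.
Total normal subgroups: 3.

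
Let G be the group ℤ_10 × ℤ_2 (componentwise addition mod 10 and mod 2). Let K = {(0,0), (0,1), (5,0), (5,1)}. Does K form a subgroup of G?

|K| = 4 divides |G| = 20, consistent with Lagrange.
K contains the identity, every element's inverse is in K, and K is closed under +: it is a subgroup.

Yes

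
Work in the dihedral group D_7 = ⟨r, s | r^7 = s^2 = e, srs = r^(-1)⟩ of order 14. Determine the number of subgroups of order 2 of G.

|G| = 14 and 2 | 14, so subgroups of order 2 are possible by Lagrange.
The subgroups of order 2 are: {e, r^2s}; {e, r^3s}; {e, r^4s}; {e, r^5s}; … (7 in all).
So G has 7 subgroups of order 2.

7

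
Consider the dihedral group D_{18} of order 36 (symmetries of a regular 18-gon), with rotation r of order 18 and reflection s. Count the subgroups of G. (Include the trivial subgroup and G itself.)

|G| = 36, so by Lagrange every subgroup order divides 36. Divisors: 1, 2, 3, 4, 6, 9, 12, 18, 36.
Subgroups by order — order 1: 1; order 2: 19; order 3: 1; order 4: 9; order 6: 7; order 9: 1; order 12: 3; order 18: 3; order 36: 1.
Total: 1 + 19 + 1 + 9 + 7 + 1 + 3 + 3 + 1 = 45.

45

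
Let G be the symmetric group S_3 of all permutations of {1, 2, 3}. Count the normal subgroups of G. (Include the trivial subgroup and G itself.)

3

G has 6 subgroups. Checking conjugation-invariance by order — order 1: 1/1 normal; order 2: 0/3 normal; order 3: 1/1 normal; order 6: 1/1 normal.
Total normal subgroups: 3.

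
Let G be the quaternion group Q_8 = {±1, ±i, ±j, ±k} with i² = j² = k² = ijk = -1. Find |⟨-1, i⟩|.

|⟨-1⟩| = 2 and |⟨i⟩| = 4, so |H| is a multiple of lcm(2, 4) = 4 and divides |G| = 8.
Closing under the operation: H = {1, -1, i, -i}, so |H| = 4.

4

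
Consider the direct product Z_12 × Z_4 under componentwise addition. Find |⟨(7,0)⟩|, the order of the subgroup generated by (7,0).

The order of (7,0) in Z_12 × Z_4 is lcm(ord(7) in Z_12, ord(0) in Z_4).
ord(7) = 12 and ord(0) = 1, so |⟨(7,0)⟩| = lcm(12, 1) = 12.

12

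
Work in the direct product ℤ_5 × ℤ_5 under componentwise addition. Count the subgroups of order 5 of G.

6

|G| = 25 and 5 | 25, so subgroups of order 5 are possible by Lagrange.
The subgroups of order 5 are: {(0,0), (0,1), (0,2), (0,3), (0,4)}; {(0,0), (1,0), (2,0), (3,0), (4,0)}; {(0,0), (1,1), (2,2), (3,3), (4,4)}; {(0,0), (1,2), (2,4), (3,1), (4,3)}; … (6 in all).
So G has 6 subgroups of order 5.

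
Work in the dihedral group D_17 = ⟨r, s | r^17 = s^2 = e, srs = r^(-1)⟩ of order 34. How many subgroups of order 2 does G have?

|G| = 34 and 2 | 34, so subgroups of order 2 are possible by Lagrange.
The subgroups of order 2 are: {e, r^10s}; {e, r^11s}; {e, r^12s}; {e, r^13s}; … (17 in all).
So G has 17 subgroups of order 2.

17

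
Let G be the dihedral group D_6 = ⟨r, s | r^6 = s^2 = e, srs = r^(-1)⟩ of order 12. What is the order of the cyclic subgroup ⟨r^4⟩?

3

Computing powers of r^4: the smallest k with (r^4)^k = e is k = 3.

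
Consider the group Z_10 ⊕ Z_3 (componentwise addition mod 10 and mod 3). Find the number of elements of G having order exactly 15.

8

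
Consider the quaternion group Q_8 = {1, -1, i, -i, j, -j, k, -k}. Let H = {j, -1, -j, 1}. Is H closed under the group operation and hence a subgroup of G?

|H| = 4 divides |G| = 8, consistent with Lagrange.
H contains the identity, every element's inverse is in H, and H is closed under ·: it is a subgroup.
In fact H = ⟨j⟩.

Yes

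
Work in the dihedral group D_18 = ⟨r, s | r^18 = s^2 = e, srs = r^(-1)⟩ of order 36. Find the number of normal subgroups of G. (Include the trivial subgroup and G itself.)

9

G has 45 subgroups. Checking conjugation-invariance by order — order 1: 1/1 normal; order 2: 1/19 normal; order 3: 1/1 normal; order 4: 0/9 normal; order 6: 1/7 normal; order 9: 1/1 normal; order 12: 0/3 normal; order 18: 3/3 normal; order 36: 1/1 normal.
Total normal subgroups: 9.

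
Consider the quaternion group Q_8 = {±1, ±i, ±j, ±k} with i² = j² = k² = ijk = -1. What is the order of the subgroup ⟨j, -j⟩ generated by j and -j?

|⟨j⟩| = 4 and |⟨-j⟩| = 4, so |H| is a multiple of lcm(4, 4) = 4 and divides |G| = 8.
Closing under the operation: H = {1, -1, j, -j}, so |H| = 4.

4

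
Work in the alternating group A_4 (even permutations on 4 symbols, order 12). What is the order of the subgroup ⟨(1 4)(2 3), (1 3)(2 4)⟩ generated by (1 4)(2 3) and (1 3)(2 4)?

4

|⟨(1 4)(2 3)⟩| = 2 and |⟨(1 3)(2 4)⟩| = 2, so |H| is a multiple of lcm(2, 2) = 2 and divides |G| = 12.
Closing under the operation: H = {e, (1 2)(3 4), (1 3)(2 4), (1 4)(2 3)}, so |H| = 4.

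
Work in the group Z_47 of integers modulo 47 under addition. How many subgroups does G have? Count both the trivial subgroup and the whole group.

2

A cyclic group of order 47 has exactly one subgroup for each divisor of 47.
Divisors of 47: 1, 47.
So Z_47 has 2 subgroups.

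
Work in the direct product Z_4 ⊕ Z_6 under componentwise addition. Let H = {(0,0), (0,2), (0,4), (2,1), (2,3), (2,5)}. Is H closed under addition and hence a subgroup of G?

Yes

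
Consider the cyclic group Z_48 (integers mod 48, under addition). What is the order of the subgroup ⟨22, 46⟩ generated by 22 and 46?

|⟨22⟩| = 24 and |⟨46⟩| = 24, so |H| is a multiple of lcm(24, 24) = 24 and divides |G| = 48.
Closing under the operation: H = {0, 2, 4, 6, 8, 10, 12, 14, 16, 18, 20, 22, 24, 26, 28, 30, 32, 34, 36, 38, 40, 42, 44, 46}, so |H| = 24.

24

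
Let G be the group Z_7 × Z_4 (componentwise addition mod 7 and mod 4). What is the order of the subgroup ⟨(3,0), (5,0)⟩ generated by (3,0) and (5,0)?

7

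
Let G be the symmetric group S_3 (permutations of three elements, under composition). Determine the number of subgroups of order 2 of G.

3

|G| = 6 and 2 | 6, so subgroups of order 2 are possible by Lagrange.
The subgroups of order 2 are: {e, (1 2)}; {e, (1 3)}; {e, (2 3)}.
So G has 3 subgroups of order 2.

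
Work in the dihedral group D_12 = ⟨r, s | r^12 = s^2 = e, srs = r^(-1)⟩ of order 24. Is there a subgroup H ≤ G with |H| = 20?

No

20 does not divide |G| = 24, so by Lagrange no subgroup of order 20 exists.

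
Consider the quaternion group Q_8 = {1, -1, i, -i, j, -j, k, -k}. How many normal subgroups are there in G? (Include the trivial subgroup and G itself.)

6

G has 6 subgroups. Checking conjugation-invariance by order — order 1: 1/1 normal; order 2: 1/1 normal; order 4: 3/3 normal; order 8: 1/1 normal.
Total normal subgroups: 6.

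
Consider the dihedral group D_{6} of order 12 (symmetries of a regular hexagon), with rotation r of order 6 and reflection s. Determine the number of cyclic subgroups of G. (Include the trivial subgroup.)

A cyclic subgroup of order d is generated by each of its φ(d) elements of order d, so the cyclic subgroups of order d number (#elements of order d)/φ(d).
Cyclic subgroups by order — order 1: 1; order 2: 7; order 3: 1; order 6: 1.
Total: 10.

10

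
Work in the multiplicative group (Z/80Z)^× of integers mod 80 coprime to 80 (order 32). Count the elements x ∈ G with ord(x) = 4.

24

Enumerating element orders in G gives 24 elements of order 4.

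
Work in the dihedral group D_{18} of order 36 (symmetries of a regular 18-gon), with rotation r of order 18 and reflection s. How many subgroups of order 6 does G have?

|G| = 36 and 6 | 36, so subgroups of order 6 are possible by Lagrange.
The subgroups of order 6 are: {e, r^6, r^12, r^4s, r^10s, r^16s}; {e, r^6, r^12, r^5s, r^11s, r^17s}; {e, r^6, r^12, s, r^6s, r^12s}; {e, r^6, r^12, rs, r^7s, r^13s}; … (7 in all).
So G has 7 subgroups of order 6.

7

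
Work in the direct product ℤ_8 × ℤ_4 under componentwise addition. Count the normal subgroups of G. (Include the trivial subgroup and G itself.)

22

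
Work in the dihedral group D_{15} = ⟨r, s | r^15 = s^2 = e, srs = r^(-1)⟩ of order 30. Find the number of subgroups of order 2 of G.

15

|G| = 30 and 2 | 30, so subgroups of order 2 are possible by Lagrange.
The subgroups of order 2 are: {e, r^10s}; {e, r^11s}; {e, r^12s}; {e, r^13s}; … (15 in all).
So G has 15 subgroups of order 2.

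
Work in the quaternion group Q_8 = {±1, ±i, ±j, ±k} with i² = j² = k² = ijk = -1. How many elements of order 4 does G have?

The elements of order 4 are: i, -i, j, -j, k, -k.
That's 6.

6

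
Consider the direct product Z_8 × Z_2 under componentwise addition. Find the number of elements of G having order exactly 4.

4

An element (a,b) has order lcm(ord(a), ord(b)); count pairs with lcm equal to 4.
Enumerating gives 4 such elements.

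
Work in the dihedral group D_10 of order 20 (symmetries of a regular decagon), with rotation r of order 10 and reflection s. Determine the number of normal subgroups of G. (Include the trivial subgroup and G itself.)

G has 22 subgroups. Checking conjugation-invariance by order — order 1: 1/1 normal; order 2: 1/11 normal; order 4: 0/5 normal; order 5: 1/1 normal; order 10: 3/3 normal; order 20: 1/1 normal.
Total normal subgroups: 7.

7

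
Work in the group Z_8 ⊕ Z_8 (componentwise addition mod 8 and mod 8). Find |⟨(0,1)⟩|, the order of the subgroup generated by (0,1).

The order of (0,1) in Z_8 × Z_8 is lcm(ord(0) in Z_8, ord(1) in Z_8).
ord(0) = 1 and ord(1) = 8, so |⟨(0,1)⟩| = lcm(1, 8) = 8.

8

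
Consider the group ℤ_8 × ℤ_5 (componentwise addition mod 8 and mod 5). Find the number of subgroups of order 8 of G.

1

|G| = 40 and 8 | 40, so subgroups of order 8 are possible by Lagrange.
The subgroups of order 8 are: {(0,0), (1,0), (2,0), (3,0), (4,0), (5,0), (6,0), (7,0)}.
So G has 1 subgroup of order 8.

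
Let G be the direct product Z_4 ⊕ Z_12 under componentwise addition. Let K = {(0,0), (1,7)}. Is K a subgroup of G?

(1,7) ∈ K but its inverse (3,5) ∉ K, so K is not a subgroup.

No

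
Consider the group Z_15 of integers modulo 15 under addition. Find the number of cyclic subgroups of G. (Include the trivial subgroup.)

Each element a generates a cyclic subgroup ⟨a⟩; distinct elements may generate the same one (a cyclic group of order d has φ(d) generators).
Cyclic subgroups by order — order 1: 1; order 3: 1; order 5: 1; order 15: 1.
Total: 4.

4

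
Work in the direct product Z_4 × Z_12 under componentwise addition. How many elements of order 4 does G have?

12

An element (a,b) has order lcm(ord(a), ord(b)); count pairs with lcm equal to 4.
Enumerating gives 12 such elements.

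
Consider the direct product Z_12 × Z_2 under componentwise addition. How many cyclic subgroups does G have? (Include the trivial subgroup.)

12

Group the elements of G by the cyclic subgroup they generate; each cyclic subgroup of order d accounts for φ(d) elements.
Cyclic subgroups by order — order 1: 1; order 2: 3; order 3: 1; order 4: 2; order 6: 3; order 12: 2.
Total: 12.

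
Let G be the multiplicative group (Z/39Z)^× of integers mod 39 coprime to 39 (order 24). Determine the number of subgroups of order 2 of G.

|G| = 24 and 2 | 24, so subgroups of order 2 are possible by Lagrange.
The subgroups of order 2 are: {1, 14}; {1, 25}; {1, 38}.
So G has 3 subgroups of order 2.

3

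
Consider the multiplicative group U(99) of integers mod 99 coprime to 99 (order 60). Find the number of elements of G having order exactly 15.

8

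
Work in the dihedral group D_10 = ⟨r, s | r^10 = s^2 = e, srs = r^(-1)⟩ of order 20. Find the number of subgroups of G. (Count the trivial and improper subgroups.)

|G| = 20, so by Lagrange every subgroup order divides 20. Divisors: 1, 2, 4, 5, 10, 20.
Subgroups by order — order 1: 1; order 2: 11; order 4: 5; order 5: 1; order 10: 3; order 20: 1.
Total: 1 + 11 + 5 + 1 + 3 + 1 = 22.

22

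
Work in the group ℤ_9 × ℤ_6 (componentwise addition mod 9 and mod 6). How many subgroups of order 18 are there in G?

|G| = 54 and 18 | 54, so subgroups of order 18 are possible by Lagrange.
The subgroups of order 18 are: {(0,0), (0,1), (0,2), (0,3), (0,4), (0,5), (3,0), (3,1), (3,2), (3,3), (3,4), (3,5), (6,0), (6,1), (6,2), (6,3), (6,4), (6,5)}; {(0,0), (0,3), (1,0), (1,3), (2,0), (2,3), (3,0), (3,3), (4,0), (4,3), (5,0), (5,3), (6,0), (6,3), (7,0), (7,3), (8,0), (8,3)}; {(0,0), (0,3), (1,1), (1,4), (2,2), (2,5), (3,0), (3,3), (4,1), (4,4), (5,2), (5,5), (6,0), (6,3), (7,1), (7,4), (8,2), (8,5)}; {(0,0), (0,3), (1,2), (1,5), (2,1), (2,4), (3,0), (3,3), (4,2), (4,5), (5,1), (5,4), (6,0), (6,3), (7,2), (7,5), (8,1), (8,4)}.
So G has 4 subgroups of order 18.

4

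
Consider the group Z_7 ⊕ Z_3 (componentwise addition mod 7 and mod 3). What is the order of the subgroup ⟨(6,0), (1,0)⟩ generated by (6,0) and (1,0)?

|⟨(6,0)⟩| = 7 and |⟨(1,0)⟩| = 7, so |H| is a multiple of lcm(7, 7) = 7 and divides |G| = 21.
Closing under the operation: H = {(0,0), (1,0), (2,0), (3,0), (4,0), (5,0), (6,0)}, so |H| = 7.

7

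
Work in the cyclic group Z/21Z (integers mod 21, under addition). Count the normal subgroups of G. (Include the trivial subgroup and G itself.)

4

G is abelian, so every subgroup is normal.
G has 4 subgroups in total, hence 4 normal subgroups.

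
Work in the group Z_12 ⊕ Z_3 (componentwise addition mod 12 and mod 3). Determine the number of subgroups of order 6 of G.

|G| = 36 and 6 | 36, so subgroups of order 6 are possible by Lagrange.
The subgroups of order 6 are: {(0,0), (0,1), (0,2), (6,0), (6,1), (6,2)}; {(0,0), (2,0), (4,0), (6,0), (8,0), (10,0)}; {(0,0), (2,2), (4,1), (6,0), (8,2), (10,1)}; {(0,0), (2,1), (4,2), (6,0), (8,1), (10,2)}.
So G has 4 subgroups of order 6.

4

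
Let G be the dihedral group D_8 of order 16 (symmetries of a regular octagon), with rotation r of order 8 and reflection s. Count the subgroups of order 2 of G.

|G| = 16 and 2 | 16, so subgroups of order 2 are possible by Lagrange.
The subgroups of order 2 are: {e, r^2s}; {e, r^3s}; {e, r^4}; {e, r^4s}; … (9 in all).
So G has 9 subgroups of order 2.

9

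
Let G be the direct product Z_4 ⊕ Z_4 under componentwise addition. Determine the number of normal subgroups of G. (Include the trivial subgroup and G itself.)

G is abelian, so every subgroup is normal.
G has 15 subgroups in total, hence 15 normal subgroups.

15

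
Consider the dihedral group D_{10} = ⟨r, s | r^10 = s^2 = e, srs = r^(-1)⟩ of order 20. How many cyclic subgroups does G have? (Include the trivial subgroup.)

14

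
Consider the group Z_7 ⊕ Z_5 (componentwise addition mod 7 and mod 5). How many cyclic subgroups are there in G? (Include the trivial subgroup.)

4

A cyclic subgroup of order d is generated by each of its φ(d) elements of order d, so the cyclic subgroups of order d number (#elements of order d)/φ(d).
Cyclic subgroups by order — order 1: 1; order 5: 1; order 7: 1; order 35: 1.
Total: 4.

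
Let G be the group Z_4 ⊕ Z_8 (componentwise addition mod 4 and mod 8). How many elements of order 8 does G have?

16

An element (a,b) has order lcm(ord(a), ord(b)); count pairs with lcm equal to 8.
Enumerating gives 16 such elements.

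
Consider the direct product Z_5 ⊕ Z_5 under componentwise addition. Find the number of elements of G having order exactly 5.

An element (a,b) has order lcm(ord(a), ord(b)); count pairs with lcm equal to 5.
Enumerating gives 24 such elements.

24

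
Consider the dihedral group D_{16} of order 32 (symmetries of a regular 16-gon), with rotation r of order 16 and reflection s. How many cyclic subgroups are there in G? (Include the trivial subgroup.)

21

Each element a generates a cyclic subgroup ⟨a⟩; distinct elements may generate the same one (a cyclic group of order d has φ(d) generators).
Cyclic subgroups by order — order 1: 1; order 2: 17; order 4: 1; order 8: 1; order 16: 1.
Total: 21.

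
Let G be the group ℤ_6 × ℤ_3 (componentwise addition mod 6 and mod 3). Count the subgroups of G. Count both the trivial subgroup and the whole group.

12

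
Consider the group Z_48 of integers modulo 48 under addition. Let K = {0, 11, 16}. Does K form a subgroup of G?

No

16 ∈ K but its inverse 32 ∉ K, so K is not a subgroup.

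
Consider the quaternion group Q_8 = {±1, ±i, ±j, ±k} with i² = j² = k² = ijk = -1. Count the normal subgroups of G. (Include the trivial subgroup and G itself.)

6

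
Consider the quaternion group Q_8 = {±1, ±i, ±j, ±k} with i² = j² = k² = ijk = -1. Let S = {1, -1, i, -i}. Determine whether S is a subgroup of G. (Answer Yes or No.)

Yes

|S| = 4 divides |G| = 8, consistent with Lagrange.
S contains the identity, every element's inverse is in S, and S is closed under ·: it is a subgroup.
In fact S = ⟨-i⟩.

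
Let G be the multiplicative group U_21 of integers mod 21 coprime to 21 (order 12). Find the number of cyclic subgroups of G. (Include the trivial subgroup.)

8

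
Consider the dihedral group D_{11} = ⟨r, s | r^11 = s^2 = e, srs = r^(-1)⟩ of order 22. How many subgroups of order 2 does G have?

|G| = 22 and 2 | 22, so subgroups of order 2 are possible by Lagrange.
The subgroups of order 2 are: {e, r^10s}; {e, r^2s}; {e, r^3s}; {e, r^4s}; … (11 in all).
So G has 11 subgroups of order 2.

11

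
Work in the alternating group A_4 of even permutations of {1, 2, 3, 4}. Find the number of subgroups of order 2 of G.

|G| = 12 and 2 | 12, so subgroups of order 2 are possible by Lagrange.
The subgroups of order 2 are: {e, (1 2)(3 4)}; {e, (1 3)(2 4)}; {e, (1 4)(2 3)}.
So G has 3 subgroups of order 2.

3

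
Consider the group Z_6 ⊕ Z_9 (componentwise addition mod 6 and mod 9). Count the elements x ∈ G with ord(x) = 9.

An element (a,b) has order lcm(ord(a), ord(b)); count pairs with lcm equal to 9.
Enumerating gives 18 such elements.

18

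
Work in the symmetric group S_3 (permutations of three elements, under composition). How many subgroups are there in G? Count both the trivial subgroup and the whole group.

|G| = 6, so by Lagrange every subgroup order divides 6. Divisors: 1, 2, 3, 6.
Subgroups by order — order 1: 1; order 2: 3; order 3: 1; order 6: 1.
Total: 1 + 3 + 1 + 1 = 6.

6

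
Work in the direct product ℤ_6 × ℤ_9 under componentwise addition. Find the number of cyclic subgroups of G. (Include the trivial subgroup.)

16

Each element a generates a cyclic subgroup ⟨a⟩; distinct elements may generate the same one (a cyclic group of order d has φ(d) generators).
Cyclic subgroups by order — order 1: 1; order 2: 1; order 3: 4; order 6: 4; order 9: 3; order 18: 3.
Total: 16.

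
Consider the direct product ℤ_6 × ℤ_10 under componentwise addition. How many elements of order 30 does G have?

24

An element (a,b) has order lcm(ord(a), ord(b)); count pairs with lcm equal to 30.
Enumerating gives 24 such elements.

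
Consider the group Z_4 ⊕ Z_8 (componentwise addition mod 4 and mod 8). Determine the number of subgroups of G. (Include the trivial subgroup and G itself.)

22

|G| = 32, so by Lagrange every subgroup order divides 32. Divisors: 1, 2, 4, 8, 16, 32.
Subgroups by order — order 1: 1; order 2: 3; order 4: 7; order 8: 7; order 16: 3; order 32: 1.
Total: 1 + 3 + 7 + 7 + 3 + 1 = 22.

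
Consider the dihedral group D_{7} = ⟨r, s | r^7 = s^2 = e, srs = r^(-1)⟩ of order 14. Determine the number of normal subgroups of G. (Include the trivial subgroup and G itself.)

3

G has 10 subgroups. Checking conjugation-invariance by order — order 1: 1/1 normal; order 2: 0/7 normal; order 7: 1/1 normal; order 14: 1/1 normal.
Total normal subgroups: 3.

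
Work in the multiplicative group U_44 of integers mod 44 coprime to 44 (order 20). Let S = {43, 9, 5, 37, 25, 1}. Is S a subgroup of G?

No

|S| = 6 does not divide |G| = 20, so by Lagrange S is not a subgroup.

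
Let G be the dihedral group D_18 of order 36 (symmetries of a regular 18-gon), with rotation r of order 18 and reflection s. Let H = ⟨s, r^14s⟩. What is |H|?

18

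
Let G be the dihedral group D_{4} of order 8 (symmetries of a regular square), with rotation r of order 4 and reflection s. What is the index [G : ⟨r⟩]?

|⟨r⟩| = 4 and |G| = 8.
By Lagrange, [G : H] = |G|/|H| = 8/4 = 2.

2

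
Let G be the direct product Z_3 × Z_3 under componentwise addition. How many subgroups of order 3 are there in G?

4

|G| = 9 and 3 | 9, so subgroups of order 3 are possible by Lagrange.
The subgroups of order 3 are: {(0,0), (0,1), (0,2)}; {(0,0), (1,0), (2,0)}; {(0,0), (1,1), (2,2)}; {(0,0), (1,2), (2,1)}.
So G has 4 subgroups of order 3.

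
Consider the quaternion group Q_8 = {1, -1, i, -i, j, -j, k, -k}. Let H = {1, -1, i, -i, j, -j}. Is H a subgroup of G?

|H| = 6 does not divide |G| = 8, so by Lagrange H is not a subgroup.

No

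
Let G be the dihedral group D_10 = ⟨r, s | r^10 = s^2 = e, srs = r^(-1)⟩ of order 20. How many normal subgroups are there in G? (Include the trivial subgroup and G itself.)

7

G has 22 subgroups. Checking conjugation-invariance by order — order 1: 1/1 normal; order 2: 1/11 normal; order 4: 0/5 normal; order 5: 1/1 normal; order 10: 3/3 normal; order 20: 1/1 normal.
Total normal subgroups: 7.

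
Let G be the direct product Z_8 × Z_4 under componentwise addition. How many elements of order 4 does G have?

An element (a,b) has order lcm(ord(a), ord(b)); count pairs with lcm equal to 4.
Enumerating gives 12 such elements.

12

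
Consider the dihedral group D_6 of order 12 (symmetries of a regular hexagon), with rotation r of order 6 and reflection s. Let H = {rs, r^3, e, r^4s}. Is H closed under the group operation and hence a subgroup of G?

Yes

|H| = 4 divides |G| = 12, consistent with Lagrange.
H contains the identity, every element's inverse is in H, and H is closed under ·: it is a subgroup.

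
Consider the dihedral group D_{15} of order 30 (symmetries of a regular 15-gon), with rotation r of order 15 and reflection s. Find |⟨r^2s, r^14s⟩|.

10

|⟨r^2s⟩| = 2 and |⟨r^14s⟩| = 2, so |H| is a multiple of lcm(2, 2) = 2 and divides |G| = 30.
Closing under the operation: H = {e, r^3, r^6, r^9, r^12, r^2s, r^5s, r^8s, r^11s, r^14s}, so |H| = 10.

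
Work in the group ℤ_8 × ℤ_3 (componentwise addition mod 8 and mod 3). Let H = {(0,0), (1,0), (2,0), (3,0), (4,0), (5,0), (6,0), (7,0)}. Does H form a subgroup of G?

Yes

|H| = 8 divides |G| = 24, consistent with Lagrange.
H contains the identity, every element's inverse is in H, and H is closed under +: it is a subgroup.
In fact H = ⟨(7,0)⟩.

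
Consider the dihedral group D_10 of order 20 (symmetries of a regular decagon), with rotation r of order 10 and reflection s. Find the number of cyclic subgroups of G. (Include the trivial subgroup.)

Group the elements of G by the cyclic subgroup they generate; each cyclic subgroup of order d accounts for φ(d) elements.
Cyclic subgroups by order — order 1: 1; order 2: 11; order 5: 1; order 10: 1.
Total: 14.

14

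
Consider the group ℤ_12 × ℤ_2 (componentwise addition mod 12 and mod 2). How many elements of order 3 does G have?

2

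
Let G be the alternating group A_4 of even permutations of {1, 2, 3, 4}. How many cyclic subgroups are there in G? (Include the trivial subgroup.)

8

A cyclic subgroup of order d is generated by each of its φ(d) elements of order d, so the cyclic subgroups of order d number (#elements of order d)/φ(d).
Cyclic subgroups by order — order 1: 1; order 2: 3; order 3: 4.
Total: 8.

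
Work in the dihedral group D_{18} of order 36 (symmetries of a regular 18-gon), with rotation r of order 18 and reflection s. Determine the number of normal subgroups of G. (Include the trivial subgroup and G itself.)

G has 45 subgroups. Checking conjugation-invariance by order — order 1: 1/1 normal; order 2: 1/19 normal; order 3: 1/1 normal; order 4: 0/9 normal; order 6: 1/7 normal; order 9: 1/1 normal; order 12: 0/3 normal; order 18: 3/3 normal; order 36: 1/1 normal.
Total normal subgroups: 9.

9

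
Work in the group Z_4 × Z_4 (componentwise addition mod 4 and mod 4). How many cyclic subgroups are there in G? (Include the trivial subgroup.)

10

Each element a generates a cyclic subgroup ⟨a⟩; distinct elements may generate the same one (a cyclic group of order d has φ(d) generators).
Cyclic subgroups by order — order 1: 1; order 2: 3; order 4: 6.
Total: 10.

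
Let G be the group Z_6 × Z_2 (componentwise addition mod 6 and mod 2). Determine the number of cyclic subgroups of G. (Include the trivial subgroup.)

Group the elements of G by the cyclic subgroup they generate; each cyclic subgroup of order d accounts for φ(d) elements.
Cyclic subgroups by order — order 1: 1; order 2: 3; order 3: 1; order 6: 3.
Total: 8.

8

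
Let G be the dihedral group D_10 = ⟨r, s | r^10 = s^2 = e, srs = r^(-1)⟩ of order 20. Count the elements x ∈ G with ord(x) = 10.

The elements of order 10 are: r, r^3, r^7, r^9.
That's 4.

4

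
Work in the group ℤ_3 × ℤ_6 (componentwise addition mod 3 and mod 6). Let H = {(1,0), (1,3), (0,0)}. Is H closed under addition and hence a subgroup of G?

No

(1,0) ∈ H but its inverse (2,0) ∉ H, so H is not a subgroup.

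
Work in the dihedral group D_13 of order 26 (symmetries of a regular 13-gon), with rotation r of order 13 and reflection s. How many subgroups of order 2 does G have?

13

|G| = 26 and 2 | 26, so subgroups of order 2 are possible by Lagrange.
The subgroups of order 2 are: {e, r^10s}; {e, r^11s}; {e, r^12s}; {e, r^2s}; … (13 in all).
So G has 13 subgroups of order 2.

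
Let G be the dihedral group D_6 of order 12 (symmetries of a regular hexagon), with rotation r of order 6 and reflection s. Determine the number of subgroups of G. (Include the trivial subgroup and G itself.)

|G| = 12, so by Lagrange every subgroup order divides 12. Divisors: 1, 2, 3, 4, 6, 12.
Subgroups by order — order 1: 1; order 2: 7; order 3: 1; order 4: 3; order 6: 3; order 12: 1.
Total: 1 + 7 + 1 + 3 + 3 + 1 = 16.

16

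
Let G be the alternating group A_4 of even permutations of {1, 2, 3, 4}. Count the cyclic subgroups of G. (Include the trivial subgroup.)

Each element a generates a cyclic subgroup ⟨a⟩; distinct elements may generate the same one (a cyclic group of order d has φ(d) generators).
Cyclic subgroups by order — order 1: 1; order 2: 3; order 3: 4.
Total: 8.

8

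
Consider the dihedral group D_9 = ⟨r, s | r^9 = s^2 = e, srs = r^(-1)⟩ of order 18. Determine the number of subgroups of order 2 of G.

9

|G| = 18 and 2 | 18, so subgroups of order 2 are possible by Lagrange.
The subgroups of order 2 are: {e, r^2s}; {e, r^3s}; {e, r^4s}; {e, r^5s}; … (9 in all).
So G has 9 subgroups of order 2.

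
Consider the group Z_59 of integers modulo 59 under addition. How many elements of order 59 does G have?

58

In a cyclic group of order 59, the number of elements of order d (for d | 59) is φ(d).
φ(59) = 58.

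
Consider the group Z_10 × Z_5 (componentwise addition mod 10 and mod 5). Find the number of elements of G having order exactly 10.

24

An element (a,b) has order lcm(ord(a), ord(b)); count pairs with lcm equal to 10.
Enumerating gives 24 such elements.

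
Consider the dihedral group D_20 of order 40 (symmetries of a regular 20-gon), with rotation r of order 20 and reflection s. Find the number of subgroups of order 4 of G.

11

|G| = 40 and 4 | 40, so subgroups of order 4 are possible by Lagrange.
The subgroups of order 4 are: {e, r^10, s, r^10s}; {e, r^10, rs, r^11s}; {e, r^10, r^2s, r^12s}; {e, r^10, r^3s, r^13s}; … (11 in all).
So G has 11 subgroups of order 4.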